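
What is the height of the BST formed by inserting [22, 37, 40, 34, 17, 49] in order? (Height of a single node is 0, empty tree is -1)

Insertion order: [22, 37, 40, 34, 17, 49]
Tree (level-order array): [22, 17, 37, None, None, 34, 40, None, None, None, 49]
Compute height bottom-up (empty subtree = -1):
  height(17) = 1 + max(-1, -1) = 0
  height(34) = 1 + max(-1, -1) = 0
  height(49) = 1 + max(-1, -1) = 0
  height(40) = 1 + max(-1, 0) = 1
  height(37) = 1 + max(0, 1) = 2
  height(22) = 1 + max(0, 2) = 3
Height = 3


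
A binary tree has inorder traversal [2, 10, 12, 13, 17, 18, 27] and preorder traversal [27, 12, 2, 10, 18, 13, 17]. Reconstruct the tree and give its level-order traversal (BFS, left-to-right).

Inorder:  [2, 10, 12, 13, 17, 18, 27]
Preorder: [27, 12, 2, 10, 18, 13, 17]
Algorithm: preorder visits root first, so consume preorder in order;
for each root, split the current inorder slice at that value into
left-subtree inorder and right-subtree inorder, then recurse.
Recursive splits:
  root=27; inorder splits into left=[2, 10, 12, 13, 17, 18], right=[]
  root=12; inorder splits into left=[2, 10], right=[13, 17, 18]
  root=2; inorder splits into left=[], right=[10]
  root=10; inorder splits into left=[], right=[]
  root=18; inorder splits into left=[13, 17], right=[]
  root=13; inorder splits into left=[], right=[17]
  root=17; inorder splits into left=[], right=[]
Reconstructed level-order: [27, 12, 2, 18, 10, 13, 17]


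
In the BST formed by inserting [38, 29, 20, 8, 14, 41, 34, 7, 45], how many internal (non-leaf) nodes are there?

Tree built from: [38, 29, 20, 8, 14, 41, 34, 7, 45]
Tree (level-order array): [38, 29, 41, 20, 34, None, 45, 8, None, None, None, None, None, 7, 14]
Rule: An internal node has at least one child.
Per-node child counts:
  node 38: 2 child(ren)
  node 29: 2 child(ren)
  node 20: 1 child(ren)
  node 8: 2 child(ren)
  node 7: 0 child(ren)
  node 14: 0 child(ren)
  node 34: 0 child(ren)
  node 41: 1 child(ren)
  node 45: 0 child(ren)
Matching nodes: [38, 29, 20, 8, 41]
Count of internal (non-leaf) nodes: 5


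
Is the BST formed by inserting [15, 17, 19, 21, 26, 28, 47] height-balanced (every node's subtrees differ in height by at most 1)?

Tree (level-order array): [15, None, 17, None, 19, None, 21, None, 26, None, 28, None, 47]
Definition: a tree is height-balanced if, at every node, |h(left) - h(right)| <= 1 (empty subtree has height -1).
Bottom-up per-node check:
  node 47: h_left=-1, h_right=-1, diff=0 [OK], height=0
  node 28: h_left=-1, h_right=0, diff=1 [OK], height=1
  node 26: h_left=-1, h_right=1, diff=2 [FAIL (|-1-1|=2 > 1)], height=2
  node 21: h_left=-1, h_right=2, diff=3 [FAIL (|-1-2|=3 > 1)], height=3
  node 19: h_left=-1, h_right=3, diff=4 [FAIL (|-1-3|=4 > 1)], height=4
  node 17: h_left=-1, h_right=4, diff=5 [FAIL (|-1-4|=5 > 1)], height=5
  node 15: h_left=-1, h_right=5, diff=6 [FAIL (|-1-5|=6 > 1)], height=6
Node 26 violates the condition: |-1 - 1| = 2 > 1.
Result: Not balanced


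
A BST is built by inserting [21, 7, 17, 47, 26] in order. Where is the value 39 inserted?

Starting tree (level order): [21, 7, 47, None, 17, 26]
Insertion path: 21 -> 47 -> 26
Result: insert 39 as right child of 26
Final tree (level order): [21, 7, 47, None, 17, 26, None, None, None, None, 39]


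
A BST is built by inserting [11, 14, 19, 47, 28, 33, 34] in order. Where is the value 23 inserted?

Starting tree (level order): [11, None, 14, None, 19, None, 47, 28, None, None, 33, None, 34]
Insertion path: 11 -> 14 -> 19 -> 47 -> 28
Result: insert 23 as left child of 28
Final tree (level order): [11, None, 14, None, 19, None, 47, 28, None, 23, 33, None, None, None, 34]


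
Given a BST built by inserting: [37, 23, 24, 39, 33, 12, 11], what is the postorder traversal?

Tree insertion order: [37, 23, 24, 39, 33, 12, 11]
Tree (level-order array): [37, 23, 39, 12, 24, None, None, 11, None, None, 33]
Postorder traversal: [11, 12, 33, 24, 23, 39, 37]


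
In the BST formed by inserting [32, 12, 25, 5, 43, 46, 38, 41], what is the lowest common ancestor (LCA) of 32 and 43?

Tree insertion order: [32, 12, 25, 5, 43, 46, 38, 41]
Tree (level-order array): [32, 12, 43, 5, 25, 38, 46, None, None, None, None, None, 41]
In a BST, the LCA of p=32, q=43 is the first node v on the
root-to-leaf path with p <= v <= q (go left if both < v, right if both > v).
Walk from root:
  at 32: 32 <= 32 <= 43, this is the LCA
LCA = 32


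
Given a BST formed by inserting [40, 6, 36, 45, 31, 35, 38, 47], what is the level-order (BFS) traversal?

Tree insertion order: [40, 6, 36, 45, 31, 35, 38, 47]
Tree (level-order array): [40, 6, 45, None, 36, None, 47, 31, 38, None, None, None, 35]
BFS from the root, enqueuing left then right child of each popped node:
  queue [40] -> pop 40, enqueue [6, 45], visited so far: [40]
  queue [6, 45] -> pop 6, enqueue [36], visited so far: [40, 6]
  queue [45, 36] -> pop 45, enqueue [47], visited so far: [40, 6, 45]
  queue [36, 47] -> pop 36, enqueue [31, 38], visited so far: [40, 6, 45, 36]
  queue [47, 31, 38] -> pop 47, enqueue [none], visited so far: [40, 6, 45, 36, 47]
  queue [31, 38] -> pop 31, enqueue [35], visited so far: [40, 6, 45, 36, 47, 31]
  queue [38, 35] -> pop 38, enqueue [none], visited so far: [40, 6, 45, 36, 47, 31, 38]
  queue [35] -> pop 35, enqueue [none], visited so far: [40, 6, 45, 36, 47, 31, 38, 35]
Result: [40, 6, 45, 36, 47, 31, 38, 35]


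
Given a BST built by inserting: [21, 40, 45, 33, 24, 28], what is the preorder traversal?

Tree insertion order: [21, 40, 45, 33, 24, 28]
Tree (level-order array): [21, None, 40, 33, 45, 24, None, None, None, None, 28]
Preorder traversal: [21, 40, 33, 24, 28, 45]


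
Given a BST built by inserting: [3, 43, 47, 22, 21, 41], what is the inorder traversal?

Tree insertion order: [3, 43, 47, 22, 21, 41]
Tree (level-order array): [3, None, 43, 22, 47, 21, 41]
Inorder traversal: [3, 21, 22, 41, 43, 47]


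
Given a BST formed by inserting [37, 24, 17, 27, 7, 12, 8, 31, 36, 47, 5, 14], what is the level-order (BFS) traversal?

Tree insertion order: [37, 24, 17, 27, 7, 12, 8, 31, 36, 47, 5, 14]
Tree (level-order array): [37, 24, 47, 17, 27, None, None, 7, None, None, 31, 5, 12, None, 36, None, None, 8, 14]
BFS from the root, enqueuing left then right child of each popped node:
  queue [37] -> pop 37, enqueue [24, 47], visited so far: [37]
  queue [24, 47] -> pop 24, enqueue [17, 27], visited so far: [37, 24]
  queue [47, 17, 27] -> pop 47, enqueue [none], visited so far: [37, 24, 47]
  queue [17, 27] -> pop 17, enqueue [7], visited so far: [37, 24, 47, 17]
  queue [27, 7] -> pop 27, enqueue [31], visited so far: [37, 24, 47, 17, 27]
  queue [7, 31] -> pop 7, enqueue [5, 12], visited so far: [37, 24, 47, 17, 27, 7]
  queue [31, 5, 12] -> pop 31, enqueue [36], visited so far: [37, 24, 47, 17, 27, 7, 31]
  queue [5, 12, 36] -> pop 5, enqueue [none], visited so far: [37, 24, 47, 17, 27, 7, 31, 5]
  queue [12, 36] -> pop 12, enqueue [8, 14], visited so far: [37, 24, 47, 17, 27, 7, 31, 5, 12]
  queue [36, 8, 14] -> pop 36, enqueue [none], visited so far: [37, 24, 47, 17, 27, 7, 31, 5, 12, 36]
  queue [8, 14] -> pop 8, enqueue [none], visited so far: [37, 24, 47, 17, 27, 7, 31, 5, 12, 36, 8]
  queue [14] -> pop 14, enqueue [none], visited so far: [37, 24, 47, 17, 27, 7, 31, 5, 12, 36, 8, 14]
Result: [37, 24, 47, 17, 27, 7, 31, 5, 12, 36, 8, 14]


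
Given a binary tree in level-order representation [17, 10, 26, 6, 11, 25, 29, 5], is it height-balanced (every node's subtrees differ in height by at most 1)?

Tree (level-order array): [17, 10, 26, 6, 11, 25, 29, 5]
Definition: a tree is height-balanced if, at every node, |h(left) - h(right)| <= 1 (empty subtree has height -1).
Bottom-up per-node check:
  node 5: h_left=-1, h_right=-1, diff=0 [OK], height=0
  node 6: h_left=0, h_right=-1, diff=1 [OK], height=1
  node 11: h_left=-1, h_right=-1, diff=0 [OK], height=0
  node 10: h_left=1, h_right=0, diff=1 [OK], height=2
  node 25: h_left=-1, h_right=-1, diff=0 [OK], height=0
  node 29: h_left=-1, h_right=-1, diff=0 [OK], height=0
  node 26: h_left=0, h_right=0, diff=0 [OK], height=1
  node 17: h_left=2, h_right=1, diff=1 [OK], height=3
All nodes satisfy the balance condition.
Result: Balanced


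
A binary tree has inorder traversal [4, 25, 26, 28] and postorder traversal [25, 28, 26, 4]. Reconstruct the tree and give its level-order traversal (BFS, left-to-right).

Inorder:   [4, 25, 26, 28]
Postorder: [25, 28, 26, 4]
Algorithm: postorder visits root last, so walk postorder right-to-left;
each value is the root of the current inorder slice — split it at that
value, recurse on the right subtree first, then the left.
Recursive splits:
  root=4; inorder splits into left=[], right=[25, 26, 28]
  root=26; inorder splits into left=[25], right=[28]
  root=28; inorder splits into left=[], right=[]
  root=25; inorder splits into left=[], right=[]
Reconstructed level-order: [4, 26, 25, 28]


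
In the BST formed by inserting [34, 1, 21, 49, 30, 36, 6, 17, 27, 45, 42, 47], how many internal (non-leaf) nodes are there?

Tree built from: [34, 1, 21, 49, 30, 36, 6, 17, 27, 45, 42, 47]
Tree (level-order array): [34, 1, 49, None, 21, 36, None, 6, 30, None, 45, None, 17, 27, None, 42, 47]
Rule: An internal node has at least one child.
Per-node child counts:
  node 34: 2 child(ren)
  node 1: 1 child(ren)
  node 21: 2 child(ren)
  node 6: 1 child(ren)
  node 17: 0 child(ren)
  node 30: 1 child(ren)
  node 27: 0 child(ren)
  node 49: 1 child(ren)
  node 36: 1 child(ren)
  node 45: 2 child(ren)
  node 42: 0 child(ren)
  node 47: 0 child(ren)
Matching nodes: [34, 1, 21, 6, 30, 49, 36, 45]
Count of internal (non-leaf) nodes: 8


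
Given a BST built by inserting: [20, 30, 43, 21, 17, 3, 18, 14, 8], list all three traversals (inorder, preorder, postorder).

Tree insertion order: [20, 30, 43, 21, 17, 3, 18, 14, 8]
Tree (level-order array): [20, 17, 30, 3, 18, 21, 43, None, 14, None, None, None, None, None, None, 8]
Inorder (L, root, R): [3, 8, 14, 17, 18, 20, 21, 30, 43]
Preorder (root, L, R): [20, 17, 3, 14, 8, 18, 30, 21, 43]
Postorder (L, R, root): [8, 14, 3, 18, 17, 21, 43, 30, 20]


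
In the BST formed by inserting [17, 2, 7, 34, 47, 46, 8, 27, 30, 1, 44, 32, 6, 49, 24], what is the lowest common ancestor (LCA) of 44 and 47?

Tree insertion order: [17, 2, 7, 34, 47, 46, 8, 27, 30, 1, 44, 32, 6, 49, 24]
Tree (level-order array): [17, 2, 34, 1, 7, 27, 47, None, None, 6, 8, 24, 30, 46, 49, None, None, None, None, None, None, None, 32, 44]
In a BST, the LCA of p=44, q=47 is the first node v on the
root-to-leaf path with p <= v <= q (go left if both < v, right if both > v).
Walk from root:
  at 17: both 44 and 47 > 17, go right
  at 34: both 44 and 47 > 34, go right
  at 47: 44 <= 47 <= 47, this is the LCA
LCA = 47


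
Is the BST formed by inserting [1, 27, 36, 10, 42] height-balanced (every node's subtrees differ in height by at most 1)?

Tree (level-order array): [1, None, 27, 10, 36, None, None, None, 42]
Definition: a tree is height-balanced if, at every node, |h(left) - h(right)| <= 1 (empty subtree has height -1).
Bottom-up per-node check:
  node 10: h_left=-1, h_right=-1, diff=0 [OK], height=0
  node 42: h_left=-1, h_right=-1, diff=0 [OK], height=0
  node 36: h_left=-1, h_right=0, diff=1 [OK], height=1
  node 27: h_left=0, h_right=1, diff=1 [OK], height=2
  node 1: h_left=-1, h_right=2, diff=3 [FAIL (|-1-2|=3 > 1)], height=3
Node 1 violates the condition: |-1 - 2| = 3 > 1.
Result: Not balanced


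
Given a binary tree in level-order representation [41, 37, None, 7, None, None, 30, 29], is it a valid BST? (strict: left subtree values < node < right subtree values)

Level-order array: [41, 37, None, 7, None, None, 30, 29]
Validate using subtree bounds (lo, hi): at each node, require lo < value < hi,
then recurse left with hi=value and right with lo=value.
Preorder trace (stopping at first violation):
  at node 41 with bounds (-inf, +inf): OK
  at node 37 with bounds (-inf, 41): OK
  at node 7 with bounds (-inf, 37): OK
  at node 30 with bounds (7, 37): OK
  at node 29 with bounds (7, 30): OK
No violation found at any node.
Result: Valid BST


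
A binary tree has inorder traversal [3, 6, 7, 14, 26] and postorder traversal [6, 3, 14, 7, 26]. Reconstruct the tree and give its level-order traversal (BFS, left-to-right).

Inorder:   [3, 6, 7, 14, 26]
Postorder: [6, 3, 14, 7, 26]
Algorithm: postorder visits root last, so walk postorder right-to-left;
each value is the root of the current inorder slice — split it at that
value, recurse on the right subtree first, then the left.
Recursive splits:
  root=26; inorder splits into left=[3, 6, 7, 14], right=[]
  root=7; inorder splits into left=[3, 6], right=[14]
  root=14; inorder splits into left=[], right=[]
  root=3; inorder splits into left=[], right=[6]
  root=6; inorder splits into left=[], right=[]
Reconstructed level-order: [26, 7, 3, 14, 6]


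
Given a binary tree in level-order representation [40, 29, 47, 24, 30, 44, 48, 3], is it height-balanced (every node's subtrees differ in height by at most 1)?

Tree (level-order array): [40, 29, 47, 24, 30, 44, 48, 3]
Definition: a tree is height-balanced if, at every node, |h(left) - h(right)| <= 1 (empty subtree has height -1).
Bottom-up per-node check:
  node 3: h_left=-1, h_right=-1, diff=0 [OK], height=0
  node 24: h_left=0, h_right=-1, diff=1 [OK], height=1
  node 30: h_left=-1, h_right=-1, diff=0 [OK], height=0
  node 29: h_left=1, h_right=0, diff=1 [OK], height=2
  node 44: h_left=-1, h_right=-1, diff=0 [OK], height=0
  node 48: h_left=-1, h_right=-1, diff=0 [OK], height=0
  node 47: h_left=0, h_right=0, diff=0 [OK], height=1
  node 40: h_left=2, h_right=1, diff=1 [OK], height=3
All nodes satisfy the balance condition.
Result: Balanced


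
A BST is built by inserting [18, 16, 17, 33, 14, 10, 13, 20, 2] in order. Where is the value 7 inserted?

Starting tree (level order): [18, 16, 33, 14, 17, 20, None, 10, None, None, None, None, None, 2, 13]
Insertion path: 18 -> 16 -> 14 -> 10 -> 2
Result: insert 7 as right child of 2
Final tree (level order): [18, 16, 33, 14, 17, 20, None, 10, None, None, None, None, None, 2, 13, None, 7]


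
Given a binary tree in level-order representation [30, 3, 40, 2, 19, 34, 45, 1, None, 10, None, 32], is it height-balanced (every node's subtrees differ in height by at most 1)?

Tree (level-order array): [30, 3, 40, 2, 19, 34, 45, 1, None, 10, None, 32]
Definition: a tree is height-balanced if, at every node, |h(left) - h(right)| <= 1 (empty subtree has height -1).
Bottom-up per-node check:
  node 1: h_left=-1, h_right=-1, diff=0 [OK], height=0
  node 2: h_left=0, h_right=-1, diff=1 [OK], height=1
  node 10: h_left=-1, h_right=-1, diff=0 [OK], height=0
  node 19: h_left=0, h_right=-1, diff=1 [OK], height=1
  node 3: h_left=1, h_right=1, diff=0 [OK], height=2
  node 32: h_left=-1, h_right=-1, diff=0 [OK], height=0
  node 34: h_left=0, h_right=-1, diff=1 [OK], height=1
  node 45: h_left=-1, h_right=-1, diff=0 [OK], height=0
  node 40: h_left=1, h_right=0, diff=1 [OK], height=2
  node 30: h_left=2, h_right=2, diff=0 [OK], height=3
All nodes satisfy the balance condition.
Result: Balanced


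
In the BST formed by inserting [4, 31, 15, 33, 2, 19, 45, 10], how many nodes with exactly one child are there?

Tree built from: [4, 31, 15, 33, 2, 19, 45, 10]
Tree (level-order array): [4, 2, 31, None, None, 15, 33, 10, 19, None, 45]
Rule: These are nodes with exactly 1 non-null child.
Per-node child counts:
  node 4: 2 child(ren)
  node 2: 0 child(ren)
  node 31: 2 child(ren)
  node 15: 2 child(ren)
  node 10: 0 child(ren)
  node 19: 0 child(ren)
  node 33: 1 child(ren)
  node 45: 0 child(ren)
Matching nodes: [33]
Count of nodes with exactly one child: 1


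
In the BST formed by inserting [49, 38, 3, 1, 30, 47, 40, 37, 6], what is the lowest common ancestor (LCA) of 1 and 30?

Tree insertion order: [49, 38, 3, 1, 30, 47, 40, 37, 6]
Tree (level-order array): [49, 38, None, 3, 47, 1, 30, 40, None, None, None, 6, 37]
In a BST, the LCA of p=1, q=30 is the first node v on the
root-to-leaf path with p <= v <= q (go left if both < v, right if both > v).
Walk from root:
  at 49: both 1 and 30 < 49, go left
  at 38: both 1 and 30 < 38, go left
  at 3: 1 <= 3 <= 30, this is the LCA
LCA = 3


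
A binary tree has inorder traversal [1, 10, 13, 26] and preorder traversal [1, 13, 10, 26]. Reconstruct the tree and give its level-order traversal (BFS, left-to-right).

Inorder:  [1, 10, 13, 26]
Preorder: [1, 13, 10, 26]
Algorithm: preorder visits root first, so consume preorder in order;
for each root, split the current inorder slice at that value into
left-subtree inorder and right-subtree inorder, then recurse.
Recursive splits:
  root=1; inorder splits into left=[], right=[10, 13, 26]
  root=13; inorder splits into left=[10], right=[26]
  root=10; inorder splits into left=[], right=[]
  root=26; inorder splits into left=[], right=[]
Reconstructed level-order: [1, 13, 10, 26]


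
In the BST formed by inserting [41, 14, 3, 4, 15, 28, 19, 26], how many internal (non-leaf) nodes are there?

Tree built from: [41, 14, 3, 4, 15, 28, 19, 26]
Tree (level-order array): [41, 14, None, 3, 15, None, 4, None, 28, None, None, 19, None, None, 26]
Rule: An internal node has at least one child.
Per-node child counts:
  node 41: 1 child(ren)
  node 14: 2 child(ren)
  node 3: 1 child(ren)
  node 4: 0 child(ren)
  node 15: 1 child(ren)
  node 28: 1 child(ren)
  node 19: 1 child(ren)
  node 26: 0 child(ren)
Matching nodes: [41, 14, 3, 15, 28, 19]
Count of internal (non-leaf) nodes: 6


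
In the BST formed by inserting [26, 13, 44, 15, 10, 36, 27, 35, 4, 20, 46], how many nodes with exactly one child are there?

Tree built from: [26, 13, 44, 15, 10, 36, 27, 35, 4, 20, 46]
Tree (level-order array): [26, 13, 44, 10, 15, 36, 46, 4, None, None, 20, 27, None, None, None, None, None, None, None, None, 35]
Rule: These are nodes with exactly 1 non-null child.
Per-node child counts:
  node 26: 2 child(ren)
  node 13: 2 child(ren)
  node 10: 1 child(ren)
  node 4: 0 child(ren)
  node 15: 1 child(ren)
  node 20: 0 child(ren)
  node 44: 2 child(ren)
  node 36: 1 child(ren)
  node 27: 1 child(ren)
  node 35: 0 child(ren)
  node 46: 0 child(ren)
Matching nodes: [10, 15, 36, 27]
Count of nodes with exactly one child: 4


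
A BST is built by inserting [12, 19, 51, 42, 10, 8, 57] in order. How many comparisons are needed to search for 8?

Search path for 8: 12 -> 10 -> 8
Found: True
Comparisons: 3


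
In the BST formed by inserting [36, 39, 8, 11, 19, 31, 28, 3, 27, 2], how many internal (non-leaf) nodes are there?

Tree built from: [36, 39, 8, 11, 19, 31, 28, 3, 27, 2]
Tree (level-order array): [36, 8, 39, 3, 11, None, None, 2, None, None, 19, None, None, None, 31, 28, None, 27]
Rule: An internal node has at least one child.
Per-node child counts:
  node 36: 2 child(ren)
  node 8: 2 child(ren)
  node 3: 1 child(ren)
  node 2: 0 child(ren)
  node 11: 1 child(ren)
  node 19: 1 child(ren)
  node 31: 1 child(ren)
  node 28: 1 child(ren)
  node 27: 0 child(ren)
  node 39: 0 child(ren)
Matching nodes: [36, 8, 3, 11, 19, 31, 28]
Count of internal (non-leaf) nodes: 7


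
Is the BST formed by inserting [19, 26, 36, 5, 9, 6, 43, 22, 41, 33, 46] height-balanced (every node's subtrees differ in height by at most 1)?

Tree (level-order array): [19, 5, 26, None, 9, 22, 36, 6, None, None, None, 33, 43, None, None, None, None, 41, 46]
Definition: a tree is height-balanced if, at every node, |h(left) - h(right)| <= 1 (empty subtree has height -1).
Bottom-up per-node check:
  node 6: h_left=-1, h_right=-1, diff=0 [OK], height=0
  node 9: h_left=0, h_right=-1, diff=1 [OK], height=1
  node 5: h_left=-1, h_right=1, diff=2 [FAIL (|-1-1|=2 > 1)], height=2
  node 22: h_left=-1, h_right=-1, diff=0 [OK], height=0
  node 33: h_left=-1, h_right=-1, diff=0 [OK], height=0
  node 41: h_left=-1, h_right=-1, diff=0 [OK], height=0
  node 46: h_left=-1, h_right=-1, diff=0 [OK], height=0
  node 43: h_left=0, h_right=0, diff=0 [OK], height=1
  node 36: h_left=0, h_right=1, diff=1 [OK], height=2
  node 26: h_left=0, h_right=2, diff=2 [FAIL (|0-2|=2 > 1)], height=3
  node 19: h_left=2, h_right=3, diff=1 [OK], height=4
Node 5 violates the condition: |-1 - 1| = 2 > 1.
Result: Not balanced


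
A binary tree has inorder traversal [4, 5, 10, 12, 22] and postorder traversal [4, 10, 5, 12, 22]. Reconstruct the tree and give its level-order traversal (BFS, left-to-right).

Inorder:   [4, 5, 10, 12, 22]
Postorder: [4, 10, 5, 12, 22]
Algorithm: postorder visits root last, so walk postorder right-to-left;
each value is the root of the current inorder slice — split it at that
value, recurse on the right subtree first, then the left.
Recursive splits:
  root=22; inorder splits into left=[4, 5, 10, 12], right=[]
  root=12; inorder splits into left=[4, 5, 10], right=[]
  root=5; inorder splits into left=[4], right=[10]
  root=10; inorder splits into left=[], right=[]
  root=4; inorder splits into left=[], right=[]
Reconstructed level-order: [22, 12, 5, 4, 10]


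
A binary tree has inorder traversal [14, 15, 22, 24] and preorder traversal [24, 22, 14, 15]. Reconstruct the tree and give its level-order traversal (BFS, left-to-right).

Inorder:  [14, 15, 22, 24]
Preorder: [24, 22, 14, 15]
Algorithm: preorder visits root first, so consume preorder in order;
for each root, split the current inorder slice at that value into
left-subtree inorder and right-subtree inorder, then recurse.
Recursive splits:
  root=24; inorder splits into left=[14, 15, 22], right=[]
  root=22; inorder splits into left=[14, 15], right=[]
  root=14; inorder splits into left=[], right=[15]
  root=15; inorder splits into left=[], right=[]
Reconstructed level-order: [24, 22, 14, 15]


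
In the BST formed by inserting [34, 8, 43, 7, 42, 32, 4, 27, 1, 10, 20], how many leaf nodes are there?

Tree built from: [34, 8, 43, 7, 42, 32, 4, 27, 1, 10, 20]
Tree (level-order array): [34, 8, 43, 7, 32, 42, None, 4, None, 27, None, None, None, 1, None, 10, None, None, None, None, 20]
Rule: A leaf has 0 children.
Per-node child counts:
  node 34: 2 child(ren)
  node 8: 2 child(ren)
  node 7: 1 child(ren)
  node 4: 1 child(ren)
  node 1: 0 child(ren)
  node 32: 1 child(ren)
  node 27: 1 child(ren)
  node 10: 1 child(ren)
  node 20: 0 child(ren)
  node 43: 1 child(ren)
  node 42: 0 child(ren)
Matching nodes: [1, 20, 42]
Count of leaf nodes: 3


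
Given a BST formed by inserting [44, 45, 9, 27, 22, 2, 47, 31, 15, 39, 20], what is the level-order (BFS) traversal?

Tree insertion order: [44, 45, 9, 27, 22, 2, 47, 31, 15, 39, 20]
Tree (level-order array): [44, 9, 45, 2, 27, None, 47, None, None, 22, 31, None, None, 15, None, None, 39, None, 20]
BFS from the root, enqueuing left then right child of each popped node:
  queue [44] -> pop 44, enqueue [9, 45], visited so far: [44]
  queue [9, 45] -> pop 9, enqueue [2, 27], visited so far: [44, 9]
  queue [45, 2, 27] -> pop 45, enqueue [47], visited so far: [44, 9, 45]
  queue [2, 27, 47] -> pop 2, enqueue [none], visited so far: [44, 9, 45, 2]
  queue [27, 47] -> pop 27, enqueue [22, 31], visited so far: [44, 9, 45, 2, 27]
  queue [47, 22, 31] -> pop 47, enqueue [none], visited so far: [44, 9, 45, 2, 27, 47]
  queue [22, 31] -> pop 22, enqueue [15], visited so far: [44, 9, 45, 2, 27, 47, 22]
  queue [31, 15] -> pop 31, enqueue [39], visited so far: [44, 9, 45, 2, 27, 47, 22, 31]
  queue [15, 39] -> pop 15, enqueue [20], visited so far: [44, 9, 45, 2, 27, 47, 22, 31, 15]
  queue [39, 20] -> pop 39, enqueue [none], visited so far: [44, 9, 45, 2, 27, 47, 22, 31, 15, 39]
  queue [20] -> pop 20, enqueue [none], visited so far: [44, 9, 45, 2, 27, 47, 22, 31, 15, 39, 20]
Result: [44, 9, 45, 2, 27, 47, 22, 31, 15, 39, 20]


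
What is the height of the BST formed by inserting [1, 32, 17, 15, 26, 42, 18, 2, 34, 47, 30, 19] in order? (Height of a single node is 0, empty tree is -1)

Insertion order: [1, 32, 17, 15, 26, 42, 18, 2, 34, 47, 30, 19]
Tree (level-order array): [1, None, 32, 17, 42, 15, 26, 34, 47, 2, None, 18, 30, None, None, None, None, None, None, None, 19]
Compute height bottom-up (empty subtree = -1):
  height(2) = 1 + max(-1, -1) = 0
  height(15) = 1 + max(0, -1) = 1
  height(19) = 1 + max(-1, -1) = 0
  height(18) = 1 + max(-1, 0) = 1
  height(30) = 1 + max(-1, -1) = 0
  height(26) = 1 + max(1, 0) = 2
  height(17) = 1 + max(1, 2) = 3
  height(34) = 1 + max(-1, -1) = 0
  height(47) = 1 + max(-1, -1) = 0
  height(42) = 1 + max(0, 0) = 1
  height(32) = 1 + max(3, 1) = 4
  height(1) = 1 + max(-1, 4) = 5
Height = 5


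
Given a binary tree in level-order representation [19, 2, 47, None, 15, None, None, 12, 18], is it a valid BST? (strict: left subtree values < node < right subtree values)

Level-order array: [19, 2, 47, None, 15, None, None, 12, 18]
Validate using subtree bounds (lo, hi): at each node, require lo < value < hi,
then recurse left with hi=value and right with lo=value.
Preorder trace (stopping at first violation):
  at node 19 with bounds (-inf, +inf): OK
  at node 2 with bounds (-inf, 19): OK
  at node 15 with bounds (2, 19): OK
  at node 12 with bounds (2, 15): OK
  at node 18 with bounds (15, 19): OK
  at node 47 with bounds (19, +inf): OK
No violation found at any node.
Result: Valid BST


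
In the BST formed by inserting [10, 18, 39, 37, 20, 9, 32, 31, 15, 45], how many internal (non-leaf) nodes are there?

Tree built from: [10, 18, 39, 37, 20, 9, 32, 31, 15, 45]
Tree (level-order array): [10, 9, 18, None, None, 15, 39, None, None, 37, 45, 20, None, None, None, None, 32, 31]
Rule: An internal node has at least one child.
Per-node child counts:
  node 10: 2 child(ren)
  node 9: 0 child(ren)
  node 18: 2 child(ren)
  node 15: 0 child(ren)
  node 39: 2 child(ren)
  node 37: 1 child(ren)
  node 20: 1 child(ren)
  node 32: 1 child(ren)
  node 31: 0 child(ren)
  node 45: 0 child(ren)
Matching nodes: [10, 18, 39, 37, 20, 32]
Count of internal (non-leaf) nodes: 6


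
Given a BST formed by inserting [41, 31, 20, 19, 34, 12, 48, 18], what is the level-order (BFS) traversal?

Tree insertion order: [41, 31, 20, 19, 34, 12, 48, 18]
Tree (level-order array): [41, 31, 48, 20, 34, None, None, 19, None, None, None, 12, None, None, 18]
BFS from the root, enqueuing left then right child of each popped node:
  queue [41] -> pop 41, enqueue [31, 48], visited so far: [41]
  queue [31, 48] -> pop 31, enqueue [20, 34], visited so far: [41, 31]
  queue [48, 20, 34] -> pop 48, enqueue [none], visited so far: [41, 31, 48]
  queue [20, 34] -> pop 20, enqueue [19], visited so far: [41, 31, 48, 20]
  queue [34, 19] -> pop 34, enqueue [none], visited so far: [41, 31, 48, 20, 34]
  queue [19] -> pop 19, enqueue [12], visited so far: [41, 31, 48, 20, 34, 19]
  queue [12] -> pop 12, enqueue [18], visited so far: [41, 31, 48, 20, 34, 19, 12]
  queue [18] -> pop 18, enqueue [none], visited so far: [41, 31, 48, 20, 34, 19, 12, 18]
Result: [41, 31, 48, 20, 34, 19, 12, 18]


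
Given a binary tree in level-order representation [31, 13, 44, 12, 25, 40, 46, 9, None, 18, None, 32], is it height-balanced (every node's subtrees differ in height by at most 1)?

Tree (level-order array): [31, 13, 44, 12, 25, 40, 46, 9, None, 18, None, 32]
Definition: a tree is height-balanced if, at every node, |h(left) - h(right)| <= 1 (empty subtree has height -1).
Bottom-up per-node check:
  node 9: h_left=-1, h_right=-1, diff=0 [OK], height=0
  node 12: h_left=0, h_right=-1, diff=1 [OK], height=1
  node 18: h_left=-1, h_right=-1, diff=0 [OK], height=0
  node 25: h_left=0, h_right=-1, diff=1 [OK], height=1
  node 13: h_left=1, h_right=1, diff=0 [OK], height=2
  node 32: h_left=-1, h_right=-1, diff=0 [OK], height=0
  node 40: h_left=0, h_right=-1, diff=1 [OK], height=1
  node 46: h_left=-1, h_right=-1, diff=0 [OK], height=0
  node 44: h_left=1, h_right=0, diff=1 [OK], height=2
  node 31: h_left=2, h_right=2, diff=0 [OK], height=3
All nodes satisfy the balance condition.
Result: Balanced


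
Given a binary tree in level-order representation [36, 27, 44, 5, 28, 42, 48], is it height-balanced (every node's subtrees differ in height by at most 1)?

Tree (level-order array): [36, 27, 44, 5, 28, 42, 48]
Definition: a tree is height-balanced if, at every node, |h(left) - h(right)| <= 1 (empty subtree has height -1).
Bottom-up per-node check:
  node 5: h_left=-1, h_right=-1, diff=0 [OK], height=0
  node 28: h_left=-1, h_right=-1, diff=0 [OK], height=0
  node 27: h_left=0, h_right=0, diff=0 [OK], height=1
  node 42: h_left=-1, h_right=-1, diff=0 [OK], height=0
  node 48: h_left=-1, h_right=-1, diff=0 [OK], height=0
  node 44: h_left=0, h_right=0, diff=0 [OK], height=1
  node 36: h_left=1, h_right=1, diff=0 [OK], height=2
All nodes satisfy the balance condition.
Result: Balanced


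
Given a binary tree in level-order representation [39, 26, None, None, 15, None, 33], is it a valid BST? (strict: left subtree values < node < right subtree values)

Level-order array: [39, 26, None, None, 15, None, 33]
Validate using subtree bounds (lo, hi): at each node, require lo < value < hi,
then recurse left with hi=value and right with lo=value.
Preorder trace (stopping at first violation):
  at node 39 with bounds (-inf, +inf): OK
  at node 26 with bounds (-inf, 39): OK
  at node 15 with bounds (26, 39): VIOLATION
Node 15 violates its bound: not (26 < 15 < 39).
Result: Not a valid BST


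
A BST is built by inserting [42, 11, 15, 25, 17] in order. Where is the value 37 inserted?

Starting tree (level order): [42, 11, None, None, 15, None, 25, 17]
Insertion path: 42 -> 11 -> 15 -> 25
Result: insert 37 as right child of 25
Final tree (level order): [42, 11, None, None, 15, None, 25, 17, 37]


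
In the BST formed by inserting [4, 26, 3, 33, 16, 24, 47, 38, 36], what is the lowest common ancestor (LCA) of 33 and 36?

Tree insertion order: [4, 26, 3, 33, 16, 24, 47, 38, 36]
Tree (level-order array): [4, 3, 26, None, None, 16, 33, None, 24, None, 47, None, None, 38, None, 36]
In a BST, the LCA of p=33, q=36 is the first node v on the
root-to-leaf path with p <= v <= q (go left if both < v, right if both > v).
Walk from root:
  at 4: both 33 and 36 > 4, go right
  at 26: both 33 and 36 > 26, go right
  at 33: 33 <= 33 <= 36, this is the LCA
LCA = 33


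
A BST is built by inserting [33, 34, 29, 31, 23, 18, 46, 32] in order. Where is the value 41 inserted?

Starting tree (level order): [33, 29, 34, 23, 31, None, 46, 18, None, None, 32]
Insertion path: 33 -> 34 -> 46
Result: insert 41 as left child of 46
Final tree (level order): [33, 29, 34, 23, 31, None, 46, 18, None, None, 32, 41]


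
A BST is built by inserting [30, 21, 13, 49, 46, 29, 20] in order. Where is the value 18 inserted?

Starting tree (level order): [30, 21, 49, 13, 29, 46, None, None, 20]
Insertion path: 30 -> 21 -> 13 -> 20
Result: insert 18 as left child of 20
Final tree (level order): [30, 21, 49, 13, 29, 46, None, None, 20, None, None, None, None, 18]


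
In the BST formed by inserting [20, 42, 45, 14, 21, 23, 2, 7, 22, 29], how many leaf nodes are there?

Tree built from: [20, 42, 45, 14, 21, 23, 2, 7, 22, 29]
Tree (level-order array): [20, 14, 42, 2, None, 21, 45, None, 7, None, 23, None, None, None, None, 22, 29]
Rule: A leaf has 0 children.
Per-node child counts:
  node 20: 2 child(ren)
  node 14: 1 child(ren)
  node 2: 1 child(ren)
  node 7: 0 child(ren)
  node 42: 2 child(ren)
  node 21: 1 child(ren)
  node 23: 2 child(ren)
  node 22: 0 child(ren)
  node 29: 0 child(ren)
  node 45: 0 child(ren)
Matching nodes: [7, 22, 29, 45]
Count of leaf nodes: 4


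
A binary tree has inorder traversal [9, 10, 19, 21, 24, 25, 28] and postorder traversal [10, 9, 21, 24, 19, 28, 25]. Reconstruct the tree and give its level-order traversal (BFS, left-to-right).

Inorder:   [9, 10, 19, 21, 24, 25, 28]
Postorder: [10, 9, 21, 24, 19, 28, 25]
Algorithm: postorder visits root last, so walk postorder right-to-left;
each value is the root of the current inorder slice — split it at that
value, recurse on the right subtree first, then the left.
Recursive splits:
  root=25; inorder splits into left=[9, 10, 19, 21, 24], right=[28]
  root=28; inorder splits into left=[], right=[]
  root=19; inorder splits into left=[9, 10], right=[21, 24]
  root=24; inorder splits into left=[21], right=[]
  root=21; inorder splits into left=[], right=[]
  root=9; inorder splits into left=[], right=[10]
  root=10; inorder splits into left=[], right=[]
Reconstructed level-order: [25, 19, 28, 9, 24, 10, 21]


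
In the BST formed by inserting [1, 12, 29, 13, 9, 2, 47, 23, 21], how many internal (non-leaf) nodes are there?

Tree built from: [1, 12, 29, 13, 9, 2, 47, 23, 21]
Tree (level-order array): [1, None, 12, 9, 29, 2, None, 13, 47, None, None, None, 23, None, None, 21]
Rule: An internal node has at least one child.
Per-node child counts:
  node 1: 1 child(ren)
  node 12: 2 child(ren)
  node 9: 1 child(ren)
  node 2: 0 child(ren)
  node 29: 2 child(ren)
  node 13: 1 child(ren)
  node 23: 1 child(ren)
  node 21: 0 child(ren)
  node 47: 0 child(ren)
Matching nodes: [1, 12, 9, 29, 13, 23]
Count of internal (non-leaf) nodes: 6


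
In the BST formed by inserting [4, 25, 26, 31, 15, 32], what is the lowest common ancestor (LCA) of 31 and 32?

Tree insertion order: [4, 25, 26, 31, 15, 32]
Tree (level-order array): [4, None, 25, 15, 26, None, None, None, 31, None, 32]
In a BST, the LCA of p=31, q=32 is the first node v on the
root-to-leaf path with p <= v <= q (go left if both < v, right if both > v).
Walk from root:
  at 4: both 31 and 32 > 4, go right
  at 25: both 31 and 32 > 25, go right
  at 26: both 31 and 32 > 26, go right
  at 31: 31 <= 31 <= 32, this is the LCA
LCA = 31


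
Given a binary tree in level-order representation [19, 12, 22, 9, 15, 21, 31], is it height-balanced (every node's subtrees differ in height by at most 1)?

Tree (level-order array): [19, 12, 22, 9, 15, 21, 31]
Definition: a tree is height-balanced if, at every node, |h(left) - h(right)| <= 1 (empty subtree has height -1).
Bottom-up per-node check:
  node 9: h_left=-1, h_right=-1, diff=0 [OK], height=0
  node 15: h_left=-1, h_right=-1, diff=0 [OK], height=0
  node 12: h_left=0, h_right=0, diff=0 [OK], height=1
  node 21: h_left=-1, h_right=-1, diff=0 [OK], height=0
  node 31: h_left=-1, h_right=-1, diff=0 [OK], height=0
  node 22: h_left=0, h_right=0, diff=0 [OK], height=1
  node 19: h_left=1, h_right=1, diff=0 [OK], height=2
All nodes satisfy the balance condition.
Result: Balanced


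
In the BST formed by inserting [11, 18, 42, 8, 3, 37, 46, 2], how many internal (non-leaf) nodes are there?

Tree built from: [11, 18, 42, 8, 3, 37, 46, 2]
Tree (level-order array): [11, 8, 18, 3, None, None, 42, 2, None, 37, 46]
Rule: An internal node has at least one child.
Per-node child counts:
  node 11: 2 child(ren)
  node 8: 1 child(ren)
  node 3: 1 child(ren)
  node 2: 0 child(ren)
  node 18: 1 child(ren)
  node 42: 2 child(ren)
  node 37: 0 child(ren)
  node 46: 0 child(ren)
Matching nodes: [11, 8, 3, 18, 42]
Count of internal (non-leaf) nodes: 5


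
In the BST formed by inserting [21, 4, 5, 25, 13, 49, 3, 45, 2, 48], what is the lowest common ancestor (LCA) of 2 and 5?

Tree insertion order: [21, 4, 5, 25, 13, 49, 3, 45, 2, 48]
Tree (level-order array): [21, 4, 25, 3, 5, None, 49, 2, None, None, 13, 45, None, None, None, None, None, None, 48]
In a BST, the LCA of p=2, q=5 is the first node v on the
root-to-leaf path with p <= v <= q (go left if both < v, right if both > v).
Walk from root:
  at 21: both 2 and 5 < 21, go left
  at 4: 2 <= 4 <= 5, this is the LCA
LCA = 4


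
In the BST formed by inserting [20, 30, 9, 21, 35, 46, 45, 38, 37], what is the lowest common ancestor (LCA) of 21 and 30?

Tree insertion order: [20, 30, 9, 21, 35, 46, 45, 38, 37]
Tree (level-order array): [20, 9, 30, None, None, 21, 35, None, None, None, 46, 45, None, 38, None, 37]
In a BST, the LCA of p=21, q=30 is the first node v on the
root-to-leaf path with p <= v <= q (go left if both < v, right if both > v).
Walk from root:
  at 20: both 21 and 30 > 20, go right
  at 30: 21 <= 30 <= 30, this is the LCA
LCA = 30


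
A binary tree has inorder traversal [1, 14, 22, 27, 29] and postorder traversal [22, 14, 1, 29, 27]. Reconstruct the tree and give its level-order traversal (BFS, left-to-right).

Inorder:   [1, 14, 22, 27, 29]
Postorder: [22, 14, 1, 29, 27]
Algorithm: postorder visits root last, so walk postorder right-to-left;
each value is the root of the current inorder slice — split it at that
value, recurse on the right subtree first, then the left.
Recursive splits:
  root=27; inorder splits into left=[1, 14, 22], right=[29]
  root=29; inorder splits into left=[], right=[]
  root=1; inorder splits into left=[], right=[14, 22]
  root=14; inorder splits into left=[], right=[22]
  root=22; inorder splits into left=[], right=[]
Reconstructed level-order: [27, 1, 29, 14, 22]


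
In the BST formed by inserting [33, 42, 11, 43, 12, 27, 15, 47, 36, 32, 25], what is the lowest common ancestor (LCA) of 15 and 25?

Tree insertion order: [33, 42, 11, 43, 12, 27, 15, 47, 36, 32, 25]
Tree (level-order array): [33, 11, 42, None, 12, 36, 43, None, 27, None, None, None, 47, 15, 32, None, None, None, 25]
In a BST, the LCA of p=15, q=25 is the first node v on the
root-to-leaf path with p <= v <= q (go left if both < v, right if both > v).
Walk from root:
  at 33: both 15 and 25 < 33, go left
  at 11: both 15 and 25 > 11, go right
  at 12: both 15 and 25 > 12, go right
  at 27: both 15 and 25 < 27, go left
  at 15: 15 <= 15 <= 25, this is the LCA
LCA = 15


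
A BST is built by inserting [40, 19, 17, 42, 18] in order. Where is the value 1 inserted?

Starting tree (level order): [40, 19, 42, 17, None, None, None, None, 18]
Insertion path: 40 -> 19 -> 17
Result: insert 1 as left child of 17
Final tree (level order): [40, 19, 42, 17, None, None, None, 1, 18]


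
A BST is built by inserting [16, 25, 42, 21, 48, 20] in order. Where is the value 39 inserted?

Starting tree (level order): [16, None, 25, 21, 42, 20, None, None, 48]
Insertion path: 16 -> 25 -> 42
Result: insert 39 as left child of 42
Final tree (level order): [16, None, 25, 21, 42, 20, None, 39, 48]


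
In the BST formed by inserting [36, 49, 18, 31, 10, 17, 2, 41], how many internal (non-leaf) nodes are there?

Tree built from: [36, 49, 18, 31, 10, 17, 2, 41]
Tree (level-order array): [36, 18, 49, 10, 31, 41, None, 2, 17]
Rule: An internal node has at least one child.
Per-node child counts:
  node 36: 2 child(ren)
  node 18: 2 child(ren)
  node 10: 2 child(ren)
  node 2: 0 child(ren)
  node 17: 0 child(ren)
  node 31: 0 child(ren)
  node 49: 1 child(ren)
  node 41: 0 child(ren)
Matching nodes: [36, 18, 10, 49]
Count of internal (non-leaf) nodes: 4


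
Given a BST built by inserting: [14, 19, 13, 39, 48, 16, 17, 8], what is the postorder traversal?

Tree insertion order: [14, 19, 13, 39, 48, 16, 17, 8]
Tree (level-order array): [14, 13, 19, 8, None, 16, 39, None, None, None, 17, None, 48]
Postorder traversal: [8, 13, 17, 16, 48, 39, 19, 14]


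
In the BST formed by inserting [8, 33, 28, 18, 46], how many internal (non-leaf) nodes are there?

Tree built from: [8, 33, 28, 18, 46]
Tree (level-order array): [8, None, 33, 28, 46, 18]
Rule: An internal node has at least one child.
Per-node child counts:
  node 8: 1 child(ren)
  node 33: 2 child(ren)
  node 28: 1 child(ren)
  node 18: 0 child(ren)
  node 46: 0 child(ren)
Matching nodes: [8, 33, 28]
Count of internal (non-leaf) nodes: 3


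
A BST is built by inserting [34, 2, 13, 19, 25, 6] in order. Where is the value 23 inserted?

Starting tree (level order): [34, 2, None, None, 13, 6, 19, None, None, None, 25]
Insertion path: 34 -> 2 -> 13 -> 19 -> 25
Result: insert 23 as left child of 25
Final tree (level order): [34, 2, None, None, 13, 6, 19, None, None, None, 25, 23]


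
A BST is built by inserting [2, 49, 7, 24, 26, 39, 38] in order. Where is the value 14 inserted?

Starting tree (level order): [2, None, 49, 7, None, None, 24, None, 26, None, 39, 38]
Insertion path: 2 -> 49 -> 7 -> 24
Result: insert 14 as left child of 24
Final tree (level order): [2, None, 49, 7, None, None, 24, 14, 26, None, None, None, 39, 38]
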